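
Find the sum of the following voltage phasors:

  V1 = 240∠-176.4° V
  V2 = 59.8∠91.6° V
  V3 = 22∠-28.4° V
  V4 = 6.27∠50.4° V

Step 1 — Convert each phasor to rectangular form:
  V1 = 240·(cos(-176.4°) + j·sin(-176.4°)) = -239.5 - j15.07 V
  V2 = 59.8·(cos(91.6°) + j·sin(91.6°)) = -1.67 + j59.78 V
  V3 = 22·(cos(-28.4°) + j·sin(-28.4°)) = 19.35 - j10.46 V
  V4 = 6.27·(cos(50.4°) + j·sin(50.4°)) = 3.997 + j4.831 V
Step 2 — Sum components: V_total = -217.8 + j39.07 V.
Step 3 — Convert to polar: |V_total| = 221.3 V, ∠V_total = 169.8°.

V_total = 221.3∠169.8° V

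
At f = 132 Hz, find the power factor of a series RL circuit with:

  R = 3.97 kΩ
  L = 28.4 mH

Step 1 — Angular frequency: ω = 2π·f = 2π·132 = 829.4 rad/s.
Step 2 — Component impedances:
  R: Z = R = 3970 Ω
  L: Z = jωL = j·829.4·0.0284 = 0 + j23.55 Ω
Step 3 — Series combination: Z_total = R + L = 3970 + j23.55 Ω = 3970∠0.3° Ω.
Step 4 — Power factor: PF = cos(φ) = Re(Z)/|Z| = 3970/3970 = 1.
Step 5 — Type: Im(Z) = 23.55 ⇒ lagging (phase φ = 0.3°).

PF = 1 (lagging, φ = 0.3°)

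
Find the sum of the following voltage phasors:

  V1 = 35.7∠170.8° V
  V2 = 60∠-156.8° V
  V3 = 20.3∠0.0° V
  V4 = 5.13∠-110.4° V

Step 1 — Convert each phasor to rectangular form:
  V1 = 35.7·(cos(170.8°) + j·sin(170.8°)) = -35.24 + j5.708 V
  V2 = 60·(cos(-156.8°) + j·sin(-156.8°)) = -55.15 - j23.64 V
  V3 = 20.3·(cos(0.0°) + j·sin(0.0°)) = 20.3 V
  V4 = 5.13·(cos(-110.4°) + j·sin(-110.4°)) = -1.788 - j4.808 V
Step 2 — Sum components: V_total = -71.88 - j22.74 V.
Step 3 — Convert to polar: |V_total| = 75.39 V, ∠V_total = -162.4°.

V_total = 75.39∠-162.4° V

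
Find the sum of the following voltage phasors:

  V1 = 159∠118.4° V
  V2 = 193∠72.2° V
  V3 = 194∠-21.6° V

Step 1 — Convert each phasor to rectangular form:
  V1 = 159·(cos(118.4°) + j·sin(118.4°)) = -75.62 + j139.9 V
  V2 = 193·(cos(72.2°) + j·sin(72.2°)) = 59 + j183.8 V
  V3 = 194·(cos(-21.6°) + j·sin(-21.6°)) = 180.4 - j71.42 V
Step 2 — Sum components: V_total = 163.8 + j252.2 V.
Step 3 — Convert to polar: |V_total| = 300.7 V, ∠V_total = 57.0°.

V_total = 300.7∠57.0° V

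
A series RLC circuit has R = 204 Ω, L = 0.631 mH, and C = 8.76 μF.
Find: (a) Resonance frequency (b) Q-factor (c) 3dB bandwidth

Step 1 — Resonance: ω₀ = 1/√(LC) = 1/√(0.000631·8.76e-06) = 1.345e+04 rad/s.
Step 2 — f₀ = ω₀/(2π) = 2141 Hz.
Step 3 — Series Q: Q = ω₀L/R = 1.345e+04·0.000631/204 = 0.0416.
Step 4 — Bandwidth: Δω = ω₀/Q = 3.233e+05 rad/s; BW = Δω/(2π) = 5.145e+04 Hz.

(a) f₀ = 2141 Hz  (b) Q = 0.0416  (c) BW = 5.145e+04 Hz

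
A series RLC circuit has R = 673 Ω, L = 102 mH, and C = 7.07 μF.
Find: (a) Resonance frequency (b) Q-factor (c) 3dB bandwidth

Step 1 — Resonance condition Im(Z)=0 gives ω₀ = 1/√(LC).
Step 2 — ω₀ = 1/√(0.102·7.07e-06) = 1178 rad/s.
Step 3 — f₀ = ω₀/(2π) = 187.4 Hz.
Step 4 — Series Q: Q = ω₀L/R = 1178·0.102/673 = 0.1785.
Step 5 — 3dB bandwidth: Δω = ω₀/Q = 6598 rad/s; BW = Δω/(2π) = 1050 Hz.

(a) f₀ = 187.4 Hz  (b) Q = 0.1785  (c) BW = 1050 Hz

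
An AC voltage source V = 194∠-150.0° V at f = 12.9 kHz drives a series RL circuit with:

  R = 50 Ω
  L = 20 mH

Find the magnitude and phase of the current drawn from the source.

Step 1 — Angular frequency: ω = 2π·f = 2π·1.29e+04 = 8.105e+04 rad/s.
Step 2 — Component impedances:
  R: Z = R = 50 Ω
  L: Z = jωL = j·8.105e+04·0.02 = 0 + j1621 Ω
Step 3 — Series combination: Z_total = R + L = 50 + j1621 Ω = 1622∠88.2° Ω.
Step 4 — Source phasor: V = 194∠-150.0° V = -168 - j97 V.
Step 5 — Ohm's law: I = V / Z_total = (-168 - j97) / (50 + j1621) = -0.06297 + j0.1017 A.
Step 6 — Convert to polar: |I| = 0.1196 A, ∠I = 121.8°.

I = 0.1196∠121.8° A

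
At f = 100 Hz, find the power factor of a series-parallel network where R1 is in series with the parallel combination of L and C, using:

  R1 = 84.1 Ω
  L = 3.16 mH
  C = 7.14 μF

Step 1 — Angular frequency: ω = 2π·f = 2π·100 = 628.3 rad/s.
Step 2 — Component impedances:
  R1: Z = R = 84.1 Ω
  L: Z = jωL = j·628.3·0.00316 = 0 + j1.985 Ω
  C: Z = 1/(jωC) = -j/(ω·C) = 0 - j222.9 Ω
Step 3 — Parallel branch: L || C = 1/(1/L + 1/C) = 0 + j2.003 Ω.
Step 4 — Series with R1: Z_total = R1 + (L || C) = 84.1 + j2.003 Ω = 84.12∠1.4° Ω.
Step 5 — Power factor: PF = cos(φ) = Re(Z)/|Z| = 84.1/84.124 = 0.9997.
Step 6 — Type: Im(Z) = 2.003 ⇒ lagging (phase φ = 1.4°).

PF = 0.9997 (lagging, φ = 1.4°)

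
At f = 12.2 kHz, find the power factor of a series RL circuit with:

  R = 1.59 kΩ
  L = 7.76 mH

Step 1 — Angular frequency: ω = 2π·f = 2π·1.22e+04 = 7.665e+04 rad/s.
Step 2 — Component impedances:
  R: Z = R = 1590 Ω
  L: Z = jωL = j·7.665e+04·0.00776 = 0 + j594.8 Ω
Step 3 — Series combination: Z_total = R + L = 1590 + j594.8 Ω = 1698∠20.5° Ω.
Step 4 — Power factor: PF = cos(φ) = Re(Z)/|Z| = 1590/1697.6 = 0.9366.
Step 5 — Type: Im(Z) = 594.8 ⇒ lagging (phase φ = 20.5°).

PF = 0.9366 (lagging, φ = 20.5°)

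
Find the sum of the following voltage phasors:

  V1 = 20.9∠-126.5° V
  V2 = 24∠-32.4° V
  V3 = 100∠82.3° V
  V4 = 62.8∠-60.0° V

Step 1 — Convert each phasor to rectangular form:
  V1 = 20.9·(cos(-126.5°) + j·sin(-126.5°)) = -12.43 - j16.8 V
  V2 = 24·(cos(-32.4°) + j·sin(-32.4°)) = 20.26 - j12.86 V
  V3 = 100·(cos(82.3°) + j·sin(82.3°)) = 13.4 + j99.1 V
  V4 = 62.8·(cos(-60.0°) + j·sin(-60.0°)) = 31.4 - j54.39 V
Step 2 — Sum components: V_total = 52.63 + j15.05 V.
Step 3 — Convert to polar: |V_total| = 54.74 V, ∠V_total = 16.0°.

V_total = 54.74∠16.0° V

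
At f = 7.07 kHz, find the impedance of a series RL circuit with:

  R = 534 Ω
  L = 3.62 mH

Step 1 — Angular frequency: ω = 2π·f = 2π·7070 = 4.442e+04 rad/s.
Step 2 — Component impedances:
  R: Z = R = 534 Ω
  L: Z = jωL = j·4.442e+04·0.00362 = 0 + j160.8 Ω
Step 3 — Series combination: Z_total = R + L = 534 + j160.8 Ω = 557.7∠16.8° Ω.

Z = 534 + j160.8 Ω = 557.7∠16.8° Ω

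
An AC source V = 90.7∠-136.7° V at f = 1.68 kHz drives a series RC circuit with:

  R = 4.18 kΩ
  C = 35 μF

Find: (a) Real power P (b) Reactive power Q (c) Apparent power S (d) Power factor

Step 1 — Angular frequency: ω = 2π·f = 2π·1680 = 1.056e+04 rad/s.
Step 2 — Component impedances:
  R: Z = R = 4180 Ω
  C: Z = 1/(jωC) = -j/(ω·C) = 0 - j2.707 Ω
Step 3 — Series combination: Z_total = R + C = 4180 - j2.707 Ω = 4180∠-0.0° Ω.
Step 4 — Source phasor: V = 90.7∠-136.7° V = -66.01 - j62.2 V.
Step 5 — Current: I = V / Z = -0.01578 - j0.01489 A = 0.0217∠-136.7° A.
Step 6 — Complex power: S = V·I* = 1.968 - j0.001274 VA.
Step 7 — Real power: P = Re(S) = 1.968 W.
Step 8 — Reactive power: Q = Im(S) = -0.001274 VAR.
Step 9 — Apparent power: |S| = 1.968 VA.
Step 10 — Power factor: PF = P/|S| = 1 (leading).

(a) P = 1.968 W  (b) Q = -0.001274 VAR  (c) S = 1.968 VA  (d) PF = 1 (leading)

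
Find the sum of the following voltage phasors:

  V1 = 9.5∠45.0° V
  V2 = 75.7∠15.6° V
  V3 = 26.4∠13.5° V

Step 1 — Convert each phasor to rectangular form:
  V1 = 9.5·(cos(45.0°) + j·sin(45.0°)) = 6.718 + j6.718 V
  V2 = 75.7·(cos(15.6°) + j·sin(15.6°)) = 72.91 + j20.36 V
  V3 = 26.4·(cos(13.5°) + j·sin(13.5°)) = 25.67 + j6.163 V
Step 2 — Sum components: V_total = 105.3 + j33.24 V.
Step 3 — Convert to polar: |V_total| = 110.4 V, ∠V_total = 17.5°.

V_total = 110.4∠17.5° V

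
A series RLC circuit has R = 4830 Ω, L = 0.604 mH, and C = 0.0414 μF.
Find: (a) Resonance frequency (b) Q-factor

Step 1 — Resonance condition Im(Z)=0 gives ω₀ = 1/√(LC).
Step 2 — ω₀ = 1/√(0.000604·4.14e-08) = 2e+05 rad/s.
Step 3 — f₀ = ω₀/(2π) = 3.183e+04 Hz.
Step 4 — Series Q: Q = ω₀L/R = 2e+05·0.000604/4830 = 0.02501.

(a) f₀ = 3.183e+04 Hz  (b) Q = 0.02501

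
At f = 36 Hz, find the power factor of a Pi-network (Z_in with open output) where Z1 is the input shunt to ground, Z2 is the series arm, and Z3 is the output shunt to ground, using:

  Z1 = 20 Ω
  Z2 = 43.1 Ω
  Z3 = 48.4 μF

Step 1 — Angular frequency: ω = 2π·f = 2π·36 = 226.2 rad/s.
Step 2 — Component impedances:
  Z1: Z = R = 20 Ω
  Z2: Z = R = 43.1 Ω
  Z3: Z = 1/(jωC) = -j/(ω·C) = 0 - j91.34 Ω
Step 3 — With open output, the series arm Z2 and the output shunt Z3 appear in series to ground: Z2 + Z3 = 43.1 - j91.34 Ω.
Step 4 — Parallel with input shunt Z1: Z_in = Z1 || (Z2 + Z3) = 17.95 - j2.964 Ω = 18.2∠-9.4° Ω.
Step 5 — Power factor: PF = cos(φ) = Re(Z)/|Z| = 17.952/18.195 = 0.9866.
Step 6 — Type: Im(Z) = -2.964 ⇒ leading (phase φ = -9.4°).

PF = 0.9866 (leading, φ = -9.4°)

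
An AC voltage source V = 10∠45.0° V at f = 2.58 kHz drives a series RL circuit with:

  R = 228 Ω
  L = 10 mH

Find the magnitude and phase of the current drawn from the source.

Step 1 — Angular frequency: ω = 2π·f = 2π·2580 = 1.621e+04 rad/s.
Step 2 — Component impedances:
  R: Z = R = 228 Ω
  L: Z = jωL = j·1.621e+04·0.01 = 0 + j162.1 Ω
Step 3 — Series combination: Z_total = R + L = 228 + j162.1 Ω = 279.8∠35.4° Ω.
Step 4 — Source phasor: V = 10∠45.0° V = 7.071 + j7.071 V.
Step 5 — Ohm's law: I = V / Z_total = (7.071 + j7.071) / (228 + j162.1) = 0.03525 + j0.005954 A.
Step 6 — Convert to polar: |I| = 0.03575 A, ∠I = 9.6°.

I = 0.03575∠9.6° A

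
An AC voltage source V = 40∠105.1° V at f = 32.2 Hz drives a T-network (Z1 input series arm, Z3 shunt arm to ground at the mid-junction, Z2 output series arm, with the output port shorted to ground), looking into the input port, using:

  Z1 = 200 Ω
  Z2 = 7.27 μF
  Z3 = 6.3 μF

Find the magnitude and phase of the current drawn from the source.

Step 1 — Angular frequency: ω = 2π·f = 2π·32.2 = 202.3 rad/s.
Step 2 — Component impedances:
  Z1: Z = R = 200 Ω
  Z2: Z = 1/(jωC) = -j/(ω·C) = 0 - j679.9 Ω
  Z3: Z = 1/(jωC) = -j/(ω·C) = 0 - j784.6 Ω
Step 3 — With the output port shorted to ground, the output series arm Z2 runs from the junction to ground; the shunt arm Z3 also runs from the junction to ground. They appear in parallel: Z3 || Z2 = 0 - j364.2 Ω.
Step 4 — Series with input arm Z1: Z_in = Z1 + (Z3 || Z2) = 200 - j364.2 Ω = 415.5∠-61.2° Ω.
Step 5 — Source phasor: V = 40∠105.1° V = -10.42 + j38.62 V.
Step 6 — Ohm's law: I = V / Z_total = (-10.42 + j38.62) / (200 - j364.2) = -0.09353 + j0.02275 A.
Step 7 — Convert to polar: |I| = 0.09626 A, ∠I = 166.3°.

I = 0.09626∠166.3° A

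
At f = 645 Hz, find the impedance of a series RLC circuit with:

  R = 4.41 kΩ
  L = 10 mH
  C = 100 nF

Step 1 — Angular frequency: ω = 2π·f = 2π·645 = 4053 rad/s.
Step 2 — Component impedances:
  R: Z = R = 4410 Ω
  L: Z = jωL = j·4053·0.01 = 0 + j40.53 Ω
  C: Z = 1/(jωC) = -j/(ω·C) = 0 - j2468 Ω
Step 3 — Series combination: Z_total = R + L + C = 4410 - j2427 Ω = 5034∠-28.8° Ω.

Z = 4410 - j2427 Ω = 5034∠-28.8° Ω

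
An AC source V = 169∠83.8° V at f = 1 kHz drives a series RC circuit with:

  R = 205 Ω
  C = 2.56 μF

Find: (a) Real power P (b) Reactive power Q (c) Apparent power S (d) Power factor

Step 1 — Angular frequency: ω = 2π·f = 2π·1000 = 6283 rad/s.
Step 2 — Component impedances:
  R: Z = R = 205 Ω
  C: Z = 1/(jωC) = -j/(ω·C) = 0 - j62.17 Ω
Step 3 — Series combination: Z_total = R + C = 205 - j62.17 Ω = 214.2∠-16.9° Ω.
Step 4 — Source phasor: V = 169∠83.8° V = 18.25 + j168 V.
Step 5 — Current: I = V / Z = -0.1461 + j0.7753 A = 0.7889∠100.7° A.
Step 6 — Complex power: S = V·I* = 127.6 - j38.69 VA.
Step 7 — Real power: P = Re(S) = 127.6 W.
Step 8 — Reactive power: Q = Im(S) = -38.69 VAR.
Step 9 — Apparent power: |S| = 133.3 VA.
Step 10 — Power factor: PF = P/|S| = 0.957 (leading).

(a) P = 127.6 W  (b) Q = -38.69 VAR  (c) S = 133.3 VA  (d) PF = 0.957 (leading)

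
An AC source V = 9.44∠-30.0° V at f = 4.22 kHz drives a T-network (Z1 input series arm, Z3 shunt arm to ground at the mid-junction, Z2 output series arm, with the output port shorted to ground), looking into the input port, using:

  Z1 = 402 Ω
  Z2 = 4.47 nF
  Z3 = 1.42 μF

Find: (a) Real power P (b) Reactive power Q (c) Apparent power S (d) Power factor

Step 1 — Angular frequency: ω = 2π·f = 2π·4220 = 2.652e+04 rad/s.
Step 2 — Component impedances:
  Z1: Z = R = 402 Ω
  Z2: Z = 1/(jωC) = -j/(ω·C) = 0 - j8437 Ω
  Z3: Z = 1/(jωC) = -j/(ω·C) = 0 - j26.56 Ω
Step 3 — With the output port shorted to ground, the output series arm Z2 runs from the junction to ground; the shunt arm Z3 also runs from the junction to ground. They appear in parallel: Z3 || Z2 = 0 - j26.48 Ω.
Step 4 — Series with input arm Z1: Z_in = Z1 + (Z3 || Z2) = 402 - j26.48 Ω = 402.9∠-3.8° Ω.
Step 5 — Source phasor: V = 9.44∠-30.0° V = 8.175 - j4.72 V.
Step 6 — Current: I = V / Z = 0.02102 - j0.01036 A = 0.02343∠-26.2° A.
Step 7 — Complex power: S = V·I* = 0.2207 - j0.01454 VA.
Step 8 — Real power: P = Re(S) = 0.2207 W.
Step 9 — Reactive power: Q = Im(S) = -0.01454 VAR.
Step 10 — Apparent power: |S| = 0.2212 VA.
Step 11 — Power factor: PF = P/|S| = 0.9978 (leading).

(a) P = 0.2207 W  (b) Q = -0.01454 VAR  (c) S = 0.2212 VA  (d) PF = 0.9978 (leading)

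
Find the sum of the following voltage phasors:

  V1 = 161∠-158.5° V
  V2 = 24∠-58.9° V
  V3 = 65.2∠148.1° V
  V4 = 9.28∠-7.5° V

Step 1 — Convert each phasor to rectangular form:
  V1 = 161·(cos(-158.5°) + j·sin(-158.5°)) = -149.8 - j59.01 V
  V2 = 24·(cos(-58.9°) + j·sin(-58.9°)) = 12.4 - j20.55 V
  V3 = 65.2·(cos(148.1°) + j·sin(148.1°)) = -55.35 + j34.45 V
  V4 = 9.28·(cos(-7.5°) + j·sin(-7.5°)) = 9.201 - j1.211 V
Step 2 — Sum components: V_total = -183.6 - j46.31 V.
Step 3 — Convert to polar: |V_total| = 189.3 V, ∠V_total = -165.8°.

V_total = 189.3∠-165.8° V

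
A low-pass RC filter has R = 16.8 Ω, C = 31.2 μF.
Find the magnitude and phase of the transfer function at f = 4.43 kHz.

Step 1 — Angular frequency: ω = 2π·4430 = 2.783e+04 rad/s.
Step 2 — Transfer function: H(jω) = 1/(1 + jωRC).
Step 3 — Denominator: 1 + jωRC = 1 + j·2.783e+04·16.8·3.12e-05 = 1 + j14.59.
Step 4 — H = 0.004676 - j0.06822.
Step 5 — Magnitude: |H| = 0.06838 (-23.3 dB); phase: φ = -86.1°.

|H| = 0.06838 (-23.3 dB), φ = -86.1°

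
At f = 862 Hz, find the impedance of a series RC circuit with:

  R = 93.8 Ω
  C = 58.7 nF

Step 1 — Angular frequency: ω = 2π·f = 2π·862 = 5416 rad/s.
Step 2 — Component impedances:
  R: Z = R = 93.8 Ω
  C: Z = 1/(jωC) = -j/(ω·C) = 0 - j3145 Ω
Step 3 — Series combination: Z_total = R + C = 93.8 - j3145 Ω = 3147∠-88.3° Ω.

Z = 93.8 - j3145 Ω = 3147∠-88.3° Ω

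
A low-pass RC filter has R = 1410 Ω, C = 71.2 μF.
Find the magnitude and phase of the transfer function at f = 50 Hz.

Step 1 — Angular frequency: ω = 2π·50 = 314.2 rad/s.
Step 2 — Transfer function: H(jω) = 1/(1 + jωRC).
Step 3 — Denominator: 1 + jωRC = 1 + j·314.2·1410·7.12e-05 = 1 + j31.54.
Step 4 — H = 0.001004 - j0.03167.
Step 5 — Magnitude: |H| = 0.03169 (-30.0 dB); phase: φ = -88.2°.

|H| = 0.03169 (-30.0 dB), φ = -88.2°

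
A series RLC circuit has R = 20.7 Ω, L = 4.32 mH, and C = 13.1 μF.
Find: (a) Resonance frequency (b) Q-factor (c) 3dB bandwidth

Step 1 — Resonance: ω₀ = 1/√(LC) = 1/√(0.00432·1.31e-05) = 4204 rad/s.
Step 2 — f₀ = ω₀/(2π) = 669 Hz.
Step 3 — Series Q: Q = ω₀L/R = 4204·0.00432/20.7 = 0.8773.
Step 4 — Bandwidth: Δω = ω₀/Q = 4792 rad/s; BW = Δω/(2π) = 762.6 Hz.

(a) f₀ = 669 Hz  (b) Q = 0.8773  (c) BW = 762.6 Hz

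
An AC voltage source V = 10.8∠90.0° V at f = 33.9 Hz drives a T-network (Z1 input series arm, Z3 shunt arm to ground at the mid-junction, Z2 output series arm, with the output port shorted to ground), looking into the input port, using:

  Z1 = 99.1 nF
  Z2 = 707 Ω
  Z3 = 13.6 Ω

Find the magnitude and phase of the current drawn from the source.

Step 1 — Angular frequency: ω = 2π·f = 2π·33.9 = 213 rad/s.
Step 2 — Component impedances:
  Z1: Z = 1/(jωC) = -j/(ω·C) = 0 - j4.737e+04 Ω
  Z2: Z = R = 707 Ω
  Z3: Z = R = 13.6 Ω
Step 3 — With the output port shorted to ground, the output series arm Z2 runs from the junction to ground; the shunt arm Z3 also runs from the junction to ground. They appear in parallel: Z3 || Z2 = 13.34 Ω.
Step 4 — Series with input arm Z1: Z_in = Z1 + (Z3 || Z2) = 13.34 - j4.737e+04 Ω = 4.737e+04∠-90.0° Ω.
Step 5 — Source phasor: V = 10.8∠90.0° V = 0 + j10.8 V.
Step 6 — Ohm's law: I = V / Z_total = (0 + j10.8) / (13.34 - j4.737e+04) = -0.000228 + j6.421e-08 A.
Step 7 — Convert to polar: |I| = 0.000228 A, ∠I = 180.0°.

I = 0.000228∠180.0° A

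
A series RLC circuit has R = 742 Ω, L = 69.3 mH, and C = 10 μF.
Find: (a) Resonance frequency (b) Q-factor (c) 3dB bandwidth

Step 1 — Resonance condition Im(Z)=0 gives ω₀ = 1/√(LC).
Step 2 — ω₀ = 1/√(0.0693·1e-05) = 1201 rad/s.
Step 3 — f₀ = ω₀/(2π) = 191.2 Hz.
Step 4 — Series Q: Q = ω₀L/R = 1201·0.0693/742 = 0.1122.
Step 5 — 3dB bandwidth: Δω = ω₀/Q = 1.071e+04 rad/s; BW = Δω/(2π) = 1704 Hz.

(a) f₀ = 191.2 Hz  (b) Q = 0.1122  (c) BW = 1704 Hz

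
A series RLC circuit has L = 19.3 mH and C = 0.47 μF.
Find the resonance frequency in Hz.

Step 1 — Resonance condition Im(Z)=0 gives ω₀ = 1/√(LC).
Step 2 — ω₀ = 1/√(0.0193·4.7e-07) = 1.05e+04 rad/s.
Step 3 — f₀ = ω₀/(2π) = 1671 Hz.

f₀ = 1671 Hz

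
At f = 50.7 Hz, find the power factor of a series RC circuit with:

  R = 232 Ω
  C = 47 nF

Step 1 — Angular frequency: ω = 2π·f = 2π·50.7 = 318.6 rad/s.
Step 2 — Component impedances:
  R: Z = R = 232 Ω
  C: Z = 1/(jωC) = -j/(ω·C) = 0 - j6.679e+04 Ω
Step 3 — Series combination: Z_total = R + C = 232 - j6.679e+04 Ω = 6.679e+04∠-89.8° Ω.
Step 4 — Power factor: PF = cos(φ) = Re(Z)/|Z| = 232/6.679e+04 = 0.003474.
Step 5 — Type: Im(Z) = -6.679e+04 ⇒ leading (phase φ = -89.8°).

PF = 0.003474 (leading, φ = -89.8°)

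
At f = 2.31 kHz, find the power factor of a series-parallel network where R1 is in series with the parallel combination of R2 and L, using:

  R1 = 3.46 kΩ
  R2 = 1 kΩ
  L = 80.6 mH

Step 1 — Angular frequency: ω = 2π·f = 2π·2310 = 1.451e+04 rad/s.
Step 2 — Component impedances:
  R1: Z = R = 3460 Ω
  R2: Z = R = 1000 Ω
  L: Z = jωL = j·1.451e+04·0.0806 = 0 + j1170 Ω
Step 3 — Parallel branch: R2 || L = 1/(1/R2 + 1/L) = 577.8 + j493.9 Ω.
Step 4 — Series with R1: Z_total = R1 + (R2 || L) = 4038 + j493.9 Ω = 4068∠7.0° Ω.
Step 5 — Power factor: PF = cos(φ) = Re(Z)/|Z| = 4038/4068 = 0.9926.
Step 6 — Type: Im(Z) = 493.9 ⇒ lagging (phase φ = 7.0°).

PF = 0.9926 (lagging, φ = 7.0°)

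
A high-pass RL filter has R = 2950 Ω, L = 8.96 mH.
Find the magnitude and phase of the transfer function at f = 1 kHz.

Step 1 — Angular frequency: ω = 2π·1000 = 6283 rad/s.
Step 2 — Transfer function: H(jω) = jωL/(R + jωL).
Step 3 — Numerator jωL = j·56.3; denominator R + jωL = 2950 + j56.3.
Step 4 — H = 0.0003641 + j0.01908.
Step 5 — Magnitude: |H| = 0.01908 (-34.4 dB); phase: φ = 88.9°.

|H| = 0.01908 (-34.4 dB), φ = 88.9°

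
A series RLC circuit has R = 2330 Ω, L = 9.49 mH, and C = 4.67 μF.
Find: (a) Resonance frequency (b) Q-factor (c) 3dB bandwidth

Step 1 — Resonance condition Im(Z)=0 gives ω₀ = 1/√(LC).
Step 2 — ω₀ = 1/√(0.00949·4.67e-06) = 4750 rad/s.
Step 3 — f₀ = ω₀/(2π) = 756 Hz.
Step 4 — Series Q: Q = ω₀L/R = 4750·0.00949/2330 = 0.01935.
Step 5 — 3dB bandwidth: Δω = ω₀/Q = 2.455e+05 rad/s; BW = Δω/(2π) = 3.908e+04 Hz.

(a) f₀ = 756 Hz  (b) Q = 0.01935  (c) BW = 3.908e+04 Hz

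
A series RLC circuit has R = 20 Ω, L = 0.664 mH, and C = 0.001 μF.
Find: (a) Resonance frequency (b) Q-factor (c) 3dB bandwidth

Step 1 — Resonance: ω₀ = 1/√(LC) = 1/√(0.000664·1e-09) = 1.227e+06 rad/s.
Step 2 — f₀ = ω₀/(2π) = 1.953e+05 Hz.
Step 3 — Series Q: Q = ω₀L/R = 1.227e+06·0.000664/20 = 40.74.
Step 4 — Bandwidth: Δω = ω₀/Q = 3.012e+04 rad/s; BW = Δω/(2π) = 4794 Hz.

(a) f₀ = 1.953e+05 Hz  (b) Q = 40.74  (c) BW = 4794 Hz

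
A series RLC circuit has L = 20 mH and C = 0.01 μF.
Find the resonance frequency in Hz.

Step 1 — Resonance condition Im(Z)=0 gives ω₀ = 1/√(LC).
Step 2 — ω₀ = 1/√(0.02·1e-08) = 7.071e+04 rad/s.
Step 3 — f₀ = ω₀/(2π) = 1.125e+04 Hz.

f₀ = 1.125e+04 Hz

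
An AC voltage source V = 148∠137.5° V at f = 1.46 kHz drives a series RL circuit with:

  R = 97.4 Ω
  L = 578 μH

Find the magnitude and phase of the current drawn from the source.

Step 1 — Angular frequency: ω = 2π·f = 2π·1460 = 9173 rad/s.
Step 2 — Component impedances:
  R: Z = R = 97.4 Ω
  L: Z = jωL = j·9173·0.000578 = 0 + j5.302 Ω
Step 3 — Series combination: Z_total = R + L = 97.4 + j5.302 Ω = 97.54∠3.1° Ω.
Step 4 — Source phasor: V = 148∠137.5° V = -109.1 + j99.99 V.
Step 5 — Ohm's law: I = V / Z_total = (-109.1 + j99.99) / (97.4 + j5.302) = -1.061 + j1.084 A.
Step 6 — Convert to polar: |I| = 1.517 A, ∠I = 134.4°.

I = 1.517∠134.4° A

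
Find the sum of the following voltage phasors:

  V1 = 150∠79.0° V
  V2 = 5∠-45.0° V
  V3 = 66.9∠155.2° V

Step 1 — Convert each phasor to rectangular form:
  V1 = 150·(cos(79.0°) + j·sin(79.0°)) = 28.62 + j147.2 V
  V2 = 5·(cos(-45.0°) + j·sin(-45.0°)) = 3.536 - j3.536 V
  V3 = 66.9·(cos(155.2°) + j·sin(155.2°)) = -60.73 + j28.06 V
Step 2 — Sum components: V_total = -28.57 + j171.8 V.
Step 3 — Convert to polar: |V_total| = 174.1 V, ∠V_total = 99.4°.

V_total = 174.1∠99.4° V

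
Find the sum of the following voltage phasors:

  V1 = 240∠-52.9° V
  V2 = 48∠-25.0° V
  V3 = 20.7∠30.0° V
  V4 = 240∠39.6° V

Step 1 — Convert each phasor to rectangular form:
  V1 = 240·(cos(-52.9°) + j·sin(-52.9°)) = 144.8 - j191.4 V
  V2 = 48·(cos(-25.0°) + j·sin(-25.0°)) = 43.5 - j20.29 V
  V3 = 20.7·(cos(30.0°) + j·sin(30.0°)) = 17.93 + j10.35 V
  V4 = 240·(cos(39.6°) + j·sin(39.6°)) = 184.9 + j153 V
Step 2 — Sum components: V_total = 391.1 - j48.37 V.
Step 3 — Convert to polar: |V_total| = 394.1 V, ∠V_total = -7.1°.

V_total = 394.1∠-7.1° V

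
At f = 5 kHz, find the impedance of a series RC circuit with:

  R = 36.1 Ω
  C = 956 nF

Step 1 — Angular frequency: ω = 2π·f = 2π·5000 = 3.142e+04 rad/s.
Step 2 — Component impedances:
  R: Z = R = 36.1 Ω
  C: Z = 1/(jωC) = -j/(ω·C) = 0 - j33.3 Ω
Step 3 — Series combination: Z_total = R + C = 36.1 - j33.3 Ω = 49.11∠-42.7° Ω.

Z = 36.1 - j33.3 Ω = 49.11∠-42.7° Ω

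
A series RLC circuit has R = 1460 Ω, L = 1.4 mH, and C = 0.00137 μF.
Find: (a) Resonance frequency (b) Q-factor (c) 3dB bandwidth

Step 1 — Resonance: ω₀ = 1/√(LC) = 1/√(0.0014·1.37e-09) = 7.221e+05 rad/s.
Step 2 — f₀ = ω₀/(2π) = 1.149e+05 Hz.
Step 3 — Series Q: Q = ω₀L/R = 7.221e+05·0.0014/1460 = 0.6924.
Step 4 — Bandwidth: Δω = ω₀/Q = 1.043e+06 rad/s; BW = Δω/(2π) = 1.66e+05 Hz.

(a) f₀ = 1.149e+05 Hz  (b) Q = 0.6924  (c) BW = 1.66e+05 Hz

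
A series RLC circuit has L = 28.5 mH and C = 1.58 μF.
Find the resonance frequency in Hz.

Step 1 — Resonance condition Im(Z)=0 gives ω₀ = 1/√(LC).
Step 2 — ω₀ = 1/√(0.0285·1.58e-06) = 4712 rad/s.
Step 3 — f₀ = ω₀/(2π) = 750 Hz.

f₀ = 750 Hz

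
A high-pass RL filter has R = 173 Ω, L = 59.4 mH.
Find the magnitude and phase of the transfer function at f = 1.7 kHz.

Step 1 — Angular frequency: ω = 2π·1700 = 1.068e+04 rad/s.
Step 2 — Transfer function: H(jω) = jωL/(R + jωL).
Step 3 — Numerator jωL = j·634.5; denominator R + jωL = 173 + j634.5.
Step 4 — H = 0.9308 + j0.2538.
Step 5 — Magnitude: |H| = 0.9648 (-0.3 dB); phase: φ = 15.3°.

|H| = 0.9648 (-0.3 dB), φ = 15.3°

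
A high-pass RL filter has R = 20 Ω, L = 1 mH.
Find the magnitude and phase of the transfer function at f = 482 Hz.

Step 1 — Angular frequency: ω = 2π·482 = 3028 rad/s.
Step 2 — Transfer function: H(jω) = jωL/(R + jωL).
Step 3 — Numerator jωL = j·3.028; denominator R + jωL = 20 + j3.028.
Step 4 — H = 0.02242 + j0.148.
Step 5 — Magnitude: |H| = 0.1497 (-16.5 dB); phase: φ = 81.4°.

|H| = 0.1497 (-16.5 dB), φ = 81.4°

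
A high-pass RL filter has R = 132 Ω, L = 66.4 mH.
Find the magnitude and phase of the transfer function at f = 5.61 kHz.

Step 1 — Angular frequency: ω = 2π·5610 = 3.525e+04 rad/s.
Step 2 — Transfer function: H(jω) = jωL/(R + jωL).
Step 3 — Numerator jωL = j·2341; denominator R + jωL = 132 + j2341.
Step 4 — H = 0.9968 + j0.05622.
Step 5 — Magnitude: |H| = 0.9984 (-0.0 dB); phase: φ = 3.2°.

|H| = 0.9984 (-0.0 dB), φ = 3.2°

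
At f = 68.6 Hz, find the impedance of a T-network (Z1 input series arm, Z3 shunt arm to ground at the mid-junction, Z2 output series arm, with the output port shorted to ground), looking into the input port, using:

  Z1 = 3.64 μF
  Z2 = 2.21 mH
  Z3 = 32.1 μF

Step 1 — Angular frequency: ω = 2π·f = 2π·68.6 = 431 rad/s.
Step 2 — Component impedances:
  Z1: Z = 1/(jωC) = -j/(ω·C) = 0 - j637.4 Ω
  Z2: Z = jωL = j·431·0.00221 = 0 + j0.9526 Ω
  Z3: Z = 1/(jωC) = -j/(ω·C) = 0 - j72.28 Ω
Step 3 — With the output port shorted to ground, the output series arm Z2 runs from the junction to ground; the shunt arm Z3 also runs from the junction to ground. They appear in parallel: Z3 || Z2 = 0 + j0.9653 Ω.
Step 4 — Series with input arm Z1: Z_in = Z1 + (Z3 || Z2) = 0 - j636.4 Ω = 636.4∠-90.0° Ω.

Z = 0 - j636.4 Ω = 636.4∠-90.0° Ω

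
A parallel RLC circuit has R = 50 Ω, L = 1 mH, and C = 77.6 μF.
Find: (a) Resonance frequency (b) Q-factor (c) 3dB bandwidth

Step 1 — Resonance: ω₀ = 1/√(LC) = 1/√(0.001·7.76e-05) = 3590 rad/s.
Step 2 — f₀ = ω₀/(2π) = 571.3 Hz.
Step 3 — Parallel Q: Q = R/(ω₀L) = 50/(3590·0.001) = 13.93.
Step 4 — Bandwidth: Δω = ω₀/Q = 257.7 rad/s; BW = Δω/(2π) = 41.02 Hz.

(a) f₀ = 571.3 Hz  (b) Q = 13.93  (c) BW = 41.02 Hz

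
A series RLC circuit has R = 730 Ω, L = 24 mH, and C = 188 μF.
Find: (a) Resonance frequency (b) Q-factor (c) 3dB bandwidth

Step 1 — Resonance: ω₀ = 1/√(LC) = 1/√(0.024·0.000188) = 470.8 rad/s.
Step 2 — f₀ = ω₀/(2π) = 74.93 Hz.
Step 3 — Series Q: Q = ω₀L/R = 470.8·0.024/730 = 0.01548.
Step 4 — Bandwidth: Δω = ω₀/Q = 3.042e+04 rad/s; BW = Δω/(2π) = 4841 Hz.

(a) f₀ = 74.93 Hz  (b) Q = 0.01548  (c) BW = 4841 Hz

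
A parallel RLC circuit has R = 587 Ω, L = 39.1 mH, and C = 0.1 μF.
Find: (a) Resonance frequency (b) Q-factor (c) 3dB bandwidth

Step 1 — Resonance: ω₀ = 1/√(LC) = 1/√(0.0391·1e-07) = 1.599e+04 rad/s.
Step 2 — f₀ = ω₀/(2π) = 2545 Hz.
Step 3 — Parallel Q: Q = R/(ω₀L) = 587/(1.599e+04·0.0391) = 0.9387.
Step 4 — Bandwidth: Δω = ω₀/Q = 1.704e+04 rad/s; BW = Δω/(2π) = 2711 Hz.

(a) f₀ = 2545 Hz  (b) Q = 0.9387  (c) BW = 2711 Hz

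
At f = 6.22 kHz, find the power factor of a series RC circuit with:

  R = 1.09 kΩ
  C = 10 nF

Step 1 — Angular frequency: ω = 2π·f = 2π·6220 = 3.908e+04 rad/s.
Step 2 — Component impedances:
  R: Z = R = 1090 Ω
  C: Z = 1/(jωC) = -j/(ω·C) = 0 - j2559 Ω
Step 3 — Series combination: Z_total = R + C = 1090 - j2559 Ω = 2781∠-66.9° Ω.
Step 4 — Power factor: PF = cos(φ) = Re(Z)/|Z| = 1090/2781 = 0.3919.
Step 5 — Type: Im(Z) = -2559 ⇒ leading (phase φ = -66.9°).

PF = 0.3919 (leading, φ = -66.9°)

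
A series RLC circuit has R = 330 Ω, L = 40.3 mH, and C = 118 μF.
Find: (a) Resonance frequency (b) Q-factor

Step 1 — Resonance condition Im(Z)=0 gives ω₀ = 1/√(LC).
Step 2 — ω₀ = 1/√(0.0403·0.000118) = 458.6 rad/s.
Step 3 — f₀ = ω₀/(2π) = 72.98 Hz.
Step 4 — Series Q: Q = ω₀L/R = 458.6·0.0403/330 = 0.056.

(a) f₀ = 72.98 Hz  (b) Q = 0.056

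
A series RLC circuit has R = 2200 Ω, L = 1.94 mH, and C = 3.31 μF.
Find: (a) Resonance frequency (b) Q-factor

Step 1 — Resonance condition Im(Z)=0 gives ω₀ = 1/√(LC).
Step 2 — ω₀ = 1/√(0.00194·3.31e-06) = 1.248e+04 rad/s.
Step 3 — f₀ = ω₀/(2π) = 1986 Hz.
Step 4 — Series Q: Q = ω₀L/R = 1.248e+04·0.00194/2200 = 0.011.

(a) f₀ = 1986 Hz  (b) Q = 0.011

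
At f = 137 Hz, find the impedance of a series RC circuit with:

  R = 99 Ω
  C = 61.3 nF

Step 1 — Angular frequency: ω = 2π·f = 2π·137 = 860.8 rad/s.
Step 2 — Component impedances:
  R: Z = R = 99 Ω
  C: Z = 1/(jωC) = -j/(ω·C) = 0 - j1.895e+04 Ω
Step 3 — Series combination: Z_total = R + C = 99 - j1.895e+04 Ω = 1.895e+04∠-89.7° Ω.

Z = 99 - j1.895e+04 Ω = 1.895e+04∠-89.7° Ω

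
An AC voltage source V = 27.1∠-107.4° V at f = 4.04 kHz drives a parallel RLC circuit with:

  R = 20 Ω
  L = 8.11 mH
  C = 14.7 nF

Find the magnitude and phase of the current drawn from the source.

Step 1 — Angular frequency: ω = 2π·f = 2π·4040 = 2.538e+04 rad/s.
Step 2 — Component impedances:
  R: Z = R = 20 Ω
  L: Z = jωL = j·2.538e+04·0.00811 = 0 + j205.9 Ω
  C: Z = 1/(jωC) = -j/(ω·C) = 0 - j2680 Ω
Step 3 — Parallel combination: 1/Z_total = 1/R + 1/L + 1/C; Z_total = 19.84 + j1.779 Ω = 19.92∠5.1° Ω.
Step 4 — Source phasor: V = 27.1∠-107.4° V = -8.104 - j25.86 V.
Step 5 — Ohm's law: I = V / Z_total = (-8.104 - j25.86) / (19.84 + j1.779) = -0.5212 - j1.257 A.
Step 6 — Convert to polar: |I| = 1.36 A, ∠I = -112.5°.

I = 1.36∠-112.5° A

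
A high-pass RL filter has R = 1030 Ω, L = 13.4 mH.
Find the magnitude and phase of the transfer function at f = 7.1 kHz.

Step 1 — Angular frequency: ω = 2π·7100 = 4.461e+04 rad/s.
Step 2 — Transfer function: H(jω) = jωL/(R + jωL).
Step 3 — Numerator jωL = j·597.8; denominator R + jωL = 1030 + j597.8.
Step 4 — H = 0.252 + j0.4341.
Step 5 — Magnitude: |H| = 0.502 (-6.0 dB); phase: φ = 59.9°.

|H| = 0.502 (-6.0 dB), φ = 59.9°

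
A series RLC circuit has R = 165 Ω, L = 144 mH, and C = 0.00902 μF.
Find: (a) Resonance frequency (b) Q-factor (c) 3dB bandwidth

Step 1 — Resonance: ω₀ = 1/√(LC) = 1/√(0.144·9.02e-09) = 2.775e+04 rad/s.
Step 2 — f₀ = ω₀/(2π) = 4416 Hz.
Step 3 — Series Q: Q = ω₀L/R = 2.775e+04·0.144/165 = 24.22.
Step 4 — Bandwidth: Δω = ω₀/Q = 1146 rad/s; BW = Δω/(2π) = 182.4 Hz.

(a) f₀ = 4416 Hz  (b) Q = 24.22  (c) BW = 182.4 Hz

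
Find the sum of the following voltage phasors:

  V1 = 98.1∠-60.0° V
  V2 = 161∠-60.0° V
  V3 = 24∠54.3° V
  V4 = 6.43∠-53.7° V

Step 1 — Convert each phasor to rectangular form:
  V1 = 98.1·(cos(-60.0°) + j·sin(-60.0°)) = 49.05 - j84.96 V
  V2 = 161·(cos(-60.0°) + j·sin(-60.0°)) = 80.5 - j139.4 V
  V3 = 24·(cos(54.3°) + j·sin(54.3°)) = 14 + j19.49 V
  V4 = 6.43·(cos(-53.7°) + j·sin(-53.7°)) = 3.807 - j5.182 V
Step 2 — Sum components: V_total = 147.4 - j210.1 V.
Step 3 — Convert to polar: |V_total| = 256.6 V, ∠V_total = -55.0°.

V_total = 256.6∠-55.0° V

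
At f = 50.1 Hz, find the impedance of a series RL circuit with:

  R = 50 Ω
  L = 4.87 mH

Step 1 — Angular frequency: ω = 2π·f = 2π·50.1 = 314.8 rad/s.
Step 2 — Component impedances:
  R: Z = R = 50 Ω
  L: Z = jωL = j·314.8·0.00487 = 0 + j1.533 Ω
Step 3 — Series combination: Z_total = R + L = 50 + j1.533 Ω = 50.02∠1.8° Ω.

Z = 50 + j1.533 Ω = 50.02∠1.8° Ω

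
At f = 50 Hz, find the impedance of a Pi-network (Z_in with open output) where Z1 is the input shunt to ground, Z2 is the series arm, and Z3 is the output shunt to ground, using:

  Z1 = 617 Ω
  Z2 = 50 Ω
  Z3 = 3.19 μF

Step 1 — Angular frequency: ω = 2π·f = 2π·50 = 314.2 rad/s.
Step 2 — Component impedances:
  Z1: Z = R = 617 Ω
  Z2: Z = R = 50 Ω
  Z3: Z = 1/(jωC) = -j/(ω·C) = 0 - j997.8 Ω
Step 3 — With open output, the series arm Z2 and the output shunt Z3 appear in series to ground: Z2 + Z3 = 50 - j997.8 Ω.
Step 4 — Parallel with input shunt Z1: Z_in = Z1 || (Z2 + Z3) = 440.7 - j263.7 Ω = 513.6∠-30.9° Ω.

Z = 440.7 - j263.7 Ω = 513.6∠-30.9° Ω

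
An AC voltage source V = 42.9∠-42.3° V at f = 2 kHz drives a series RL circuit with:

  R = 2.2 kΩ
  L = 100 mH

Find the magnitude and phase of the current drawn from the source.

Step 1 — Angular frequency: ω = 2π·f = 2π·2000 = 1.257e+04 rad/s.
Step 2 — Component impedances:
  R: Z = R = 2200 Ω
  L: Z = jωL = j·1.257e+04·0.1 = 0 + j1257 Ω
Step 3 — Series combination: Z_total = R + L = 2200 + j1257 Ω = 2534∠29.7° Ω.
Step 4 — Source phasor: V = 42.9∠-42.3° V = 31.73 - j28.87 V.
Step 5 — Ohm's law: I = V / Z_total = (31.73 - j28.87) / (2200 + j1257) = 0.005223 - j0.01611 A.
Step 6 — Convert to polar: |I| = 0.01693 A, ∠I = -72.0°.

I = 0.01693∠-72.0° A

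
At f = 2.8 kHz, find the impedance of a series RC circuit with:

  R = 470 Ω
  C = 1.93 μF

Step 1 — Angular frequency: ω = 2π·f = 2π·2800 = 1.759e+04 rad/s.
Step 2 — Component impedances:
  R: Z = R = 470 Ω
  C: Z = 1/(jωC) = -j/(ω·C) = 0 - j29.45 Ω
Step 3 — Series combination: Z_total = R + C = 470 - j29.45 Ω = 470.9∠-3.6° Ω.

Z = 470 - j29.45 Ω = 470.9∠-3.6° Ω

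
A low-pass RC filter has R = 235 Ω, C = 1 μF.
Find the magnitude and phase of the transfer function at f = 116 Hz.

Step 1 — Angular frequency: ω = 2π·116 = 728.8 rad/s.
Step 2 — Transfer function: H(jω) = 1/(1 + jωRC).
Step 3 — Denominator: 1 + jωRC = 1 + j·728.8·235·1e-06 = 1 + j0.1713.
Step 4 — H = 0.9715 - j0.1664.
Step 5 — Magnitude: |H| = 0.9856 (-0.1 dB); phase: φ = -9.7°.

|H| = 0.9856 (-0.1 dB), φ = -9.7°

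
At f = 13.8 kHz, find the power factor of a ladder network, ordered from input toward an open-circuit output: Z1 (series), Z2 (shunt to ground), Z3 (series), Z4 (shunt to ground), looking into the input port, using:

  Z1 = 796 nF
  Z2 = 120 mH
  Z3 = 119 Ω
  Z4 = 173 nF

Step 1 — Angular frequency: ω = 2π·f = 2π·1.38e+04 = 8.671e+04 rad/s.
Step 2 — Component impedances:
  Z1: Z = 1/(jωC) = -j/(ω·C) = 0 - j14.49 Ω
  Z2: Z = jωL = j·8.671e+04·0.12 = 0 + j1.04e+04 Ω
  Z3: Z = R = 119 Ω
  Z4: Z = 1/(jωC) = -j/(ω·C) = 0 - j66.66 Ω
Step 3 — Ladder network (open output): work backward from the far end, alternating series and parallel combinations. Z_in = 120.5 - j80.2 Ω = 144.8∠-33.6° Ω.
Step 4 — Power factor: PF = cos(φ) = Re(Z)/|Z| = 120.52/144.77 = 0.8325.
Step 5 — Type: Im(Z) = -80.2 ⇒ leading (phase φ = -33.6°).

PF = 0.8325 (leading, φ = -33.6°)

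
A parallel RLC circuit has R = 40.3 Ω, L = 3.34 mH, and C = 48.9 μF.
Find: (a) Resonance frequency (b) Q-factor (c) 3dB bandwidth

Step 1 — Resonance: ω₀ = 1/√(LC) = 1/√(0.00334·4.89e-05) = 2474 rad/s.
Step 2 — f₀ = ω₀/(2π) = 393.8 Hz.
Step 3 — Parallel Q: Q = R/(ω₀L) = 40.3/(2474·0.00334) = 4.876.
Step 4 — Bandwidth: Δω = ω₀/Q = 507.4 rad/s; BW = Δω/(2π) = 80.76 Hz.

(a) f₀ = 393.8 Hz  (b) Q = 4.876  (c) BW = 80.76 Hz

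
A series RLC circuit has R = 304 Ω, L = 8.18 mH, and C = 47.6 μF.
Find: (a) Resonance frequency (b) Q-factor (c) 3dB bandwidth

Step 1 — Resonance: ω₀ = 1/√(LC) = 1/√(0.00818·4.76e-05) = 1603 rad/s.
Step 2 — f₀ = ω₀/(2π) = 255.1 Hz.
Step 3 — Series Q: Q = ω₀L/R = 1603·0.00818/304 = 0.04312.
Step 4 — Bandwidth: Δω = ω₀/Q = 3.716e+04 rad/s; BW = Δω/(2π) = 5915 Hz.

(a) f₀ = 255.1 Hz  (b) Q = 0.04312  (c) BW = 5915 Hz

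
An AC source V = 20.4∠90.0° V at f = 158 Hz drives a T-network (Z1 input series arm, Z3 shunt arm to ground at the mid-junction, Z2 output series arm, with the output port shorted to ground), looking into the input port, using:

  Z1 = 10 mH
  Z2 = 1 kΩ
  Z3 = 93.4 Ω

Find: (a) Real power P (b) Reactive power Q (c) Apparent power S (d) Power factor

Step 1 — Angular frequency: ω = 2π·f = 2π·158 = 992.7 rad/s.
Step 2 — Component impedances:
  Z1: Z = jωL = j·992.7·0.01 = 0 + j9.927 Ω
  Z2: Z = R = 1000 Ω
  Z3: Z = R = 93.4 Ω
Step 3 — With the output port shorted to ground, the output series arm Z2 runs from the junction to ground; the shunt arm Z3 also runs from the junction to ground. They appear in parallel: Z3 || Z2 = 85.42 Ω.
Step 4 — Series with input arm Z1: Z_in = Z1 + (Z3 || Z2) = 85.42 + j9.927 Ω = 86∠6.6° Ω.
Step 5 — Source phasor: V = 20.4∠90.0° V = 0 + j20.4 V.
Step 6 — Current: I = V / Z = 0.02738 + j0.2356 A = 0.2372∠83.4° A.
Step 7 — Complex power: S = V·I* = 4.807 + j0.5586 VA.
Step 8 — Real power: P = Re(S) = 4.807 W.
Step 9 — Reactive power: Q = Im(S) = 0.5586 VAR.
Step 10 — Apparent power: |S| = 4.839 VA.
Step 11 — Power factor: PF = P/|S| = 0.9933 (lagging).

(a) P = 4.807 W  (b) Q = 0.5586 VAR  (c) S = 4.839 VA  (d) PF = 0.9933 (lagging)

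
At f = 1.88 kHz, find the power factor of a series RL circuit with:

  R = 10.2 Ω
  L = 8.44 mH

Step 1 — Angular frequency: ω = 2π·f = 2π·1880 = 1.181e+04 rad/s.
Step 2 — Component impedances:
  R: Z = R = 10.2 Ω
  L: Z = jωL = j·1.181e+04·0.00844 = 0 + j99.7 Ω
Step 3 — Series combination: Z_total = R + L = 10.2 + j99.7 Ω = 100.2∠84.2° Ω.
Step 4 — Power factor: PF = cos(φ) = Re(Z)/|Z| = 10.2/100.2 = 0.1018.
Step 5 — Type: Im(Z) = 99.7 ⇒ lagging (phase φ = 84.2°).

PF = 0.1018 (lagging, φ = 84.2°)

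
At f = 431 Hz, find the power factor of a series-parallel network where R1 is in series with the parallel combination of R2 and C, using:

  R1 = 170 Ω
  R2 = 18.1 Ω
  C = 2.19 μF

Step 1 — Angular frequency: ω = 2π·f = 2π·431 = 2708 rad/s.
Step 2 — Component impedances:
  R1: Z = R = 170 Ω
  R2: Z = R = 18.1 Ω
  C: Z = 1/(jωC) = -j/(ω·C) = 0 - j168.6 Ω
Step 3 — Parallel branch: R2 || C = 1/(1/R2 + 1/C) = 17.89 - j1.921 Ω.
Step 4 — Series with R1: Z_total = R1 + (R2 || C) = 187.9 - j1.921 Ω = 187.9∠-0.6° Ω.
Step 5 — Power factor: PF = cos(φ) = Re(Z)/|Z| = 187.89/187.9 = 0.9999.
Step 6 — Type: Im(Z) = -1.921 ⇒ leading (phase φ = -0.6°).

PF = 0.9999 (leading, φ = -0.6°)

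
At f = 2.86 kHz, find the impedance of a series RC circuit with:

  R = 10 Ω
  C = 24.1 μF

Step 1 — Angular frequency: ω = 2π·f = 2π·2860 = 1.797e+04 rad/s.
Step 2 — Component impedances:
  R: Z = R = 10 Ω
  C: Z = 1/(jωC) = -j/(ω·C) = 0 - j2.309 Ω
Step 3 — Series combination: Z_total = R + C = 10 - j2.309 Ω = 10.26∠-13.0° Ω.

Z = 10 - j2.309 Ω = 10.26∠-13.0° Ω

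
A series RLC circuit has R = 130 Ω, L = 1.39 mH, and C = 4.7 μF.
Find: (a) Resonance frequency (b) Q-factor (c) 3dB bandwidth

Step 1 — Resonance: ω₀ = 1/√(LC) = 1/√(0.00139·4.7e-06) = 1.237e+04 rad/s.
Step 2 — f₀ = ω₀/(2π) = 1969 Hz.
Step 3 — Series Q: Q = ω₀L/R = 1.237e+04·0.00139/130 = 0.1323.
Step 4 — Bandwidth: Δω = ω₀/Q = 9.353e+04 rad/s; BW = Δω/(2π) = 1.488e+04 Hz.

(a) f₀ = 1969 Hz  (b) Q = 0.1323  (c) BW = 1.488e+04 Hz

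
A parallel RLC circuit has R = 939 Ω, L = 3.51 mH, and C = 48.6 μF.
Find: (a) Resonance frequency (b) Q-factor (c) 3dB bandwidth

Step 1 — Resonance: ω₀ = 1/√(LC) = 1/√(0.00351·4.86e-05) = 2421 rad/s.
Step 2 — f₀ = ω₀/(2π) = 385.3 Hz.
Step 3 — Parallel Q: Q = R/(ω₀L) = 939/(2421·0.00351) = 110.5.
Step 4 — Bandwidth: Δω = ω₀/Q = 21.91 rad/s; BW = Δω/(2π) = 3.488 Hz.

(a) f₀ = 385.3 Hz  (b) Q = 110.5  (c) BW = 3.488 Hz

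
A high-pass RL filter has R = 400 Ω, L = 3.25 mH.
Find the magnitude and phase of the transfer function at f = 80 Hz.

Step 1 — Angular frequency: ω = 2π·80 = 502.7 rad/s.
Step 2 — Transfer function: H(jω) = jωL/(R + jωL).
Step 3 — Numerator jωL = j·1.634; denominator R + jωL = 400 + j1.634.
Step 4 — H = 1.668e-05 + j0.004084.
Step 5 — Magnitude: |H| = 0.004084 (-47.8 dB); phase: φ = 89.8°.

|H| = 0.004084 (-47.8 dB), φ = 89.8°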